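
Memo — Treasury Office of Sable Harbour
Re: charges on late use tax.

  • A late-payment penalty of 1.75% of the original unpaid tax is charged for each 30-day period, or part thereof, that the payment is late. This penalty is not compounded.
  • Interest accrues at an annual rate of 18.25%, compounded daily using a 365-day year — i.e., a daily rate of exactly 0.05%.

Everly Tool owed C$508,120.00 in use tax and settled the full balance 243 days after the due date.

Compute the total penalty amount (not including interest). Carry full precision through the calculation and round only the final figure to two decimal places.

Penalty periods: ⌈243/30⌉ = 9; penalty = 9 × 1.75% × C$508,120.00 = C$80,028.90

C$80,028.90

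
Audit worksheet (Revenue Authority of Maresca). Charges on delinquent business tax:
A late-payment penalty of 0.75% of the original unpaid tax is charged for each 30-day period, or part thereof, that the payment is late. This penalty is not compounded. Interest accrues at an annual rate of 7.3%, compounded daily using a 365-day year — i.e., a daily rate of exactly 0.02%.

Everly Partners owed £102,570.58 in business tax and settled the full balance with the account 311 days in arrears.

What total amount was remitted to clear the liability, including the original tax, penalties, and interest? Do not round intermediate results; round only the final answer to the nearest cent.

£117,614.46

Penalty periods: ⌈311/30⌉ = 11; penalty = 11 × 0.75% × £102,570.58 = £8,462.07…
Interest: £102,570.58 × ((1 + 0.0002)^311 − 1) = £102,570.58 × 0.06416854… = £6,581.8044…
Total = £102,570.58 + £8,462.0729… + £6,581.8044… = £117,614.46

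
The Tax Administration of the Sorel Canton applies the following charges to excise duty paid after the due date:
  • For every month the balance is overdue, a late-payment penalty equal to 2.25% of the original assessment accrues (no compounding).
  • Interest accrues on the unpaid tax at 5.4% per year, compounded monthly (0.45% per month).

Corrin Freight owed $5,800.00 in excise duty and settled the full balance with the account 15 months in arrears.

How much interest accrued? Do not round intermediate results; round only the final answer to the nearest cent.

$404.08

Interest: $5,800.00 × ((1 + 0.0045)^15 − 1) = $5,800.00 × 0.0696683… = $404.0760…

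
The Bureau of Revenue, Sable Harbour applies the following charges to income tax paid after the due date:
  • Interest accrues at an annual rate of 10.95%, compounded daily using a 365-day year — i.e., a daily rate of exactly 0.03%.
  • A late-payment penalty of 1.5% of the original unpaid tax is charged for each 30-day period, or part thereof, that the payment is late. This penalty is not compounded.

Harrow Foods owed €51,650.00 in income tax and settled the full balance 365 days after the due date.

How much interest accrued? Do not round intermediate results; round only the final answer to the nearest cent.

€5,976.00

Interest: €51,650.00 × ((1 + 0.0003)^365 − 1) = €51,650.00 × 0.11570175… = €5,975.9953…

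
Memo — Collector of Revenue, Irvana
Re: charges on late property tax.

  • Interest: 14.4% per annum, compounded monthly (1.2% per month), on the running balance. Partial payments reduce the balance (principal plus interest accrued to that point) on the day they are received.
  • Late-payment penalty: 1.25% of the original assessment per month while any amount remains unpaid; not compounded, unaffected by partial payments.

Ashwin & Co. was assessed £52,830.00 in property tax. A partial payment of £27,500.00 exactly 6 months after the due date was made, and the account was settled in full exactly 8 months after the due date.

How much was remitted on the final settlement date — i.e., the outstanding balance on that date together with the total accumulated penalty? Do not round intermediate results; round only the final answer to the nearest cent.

Balance at month 6: £52,830.0000 × (1 + 0.012)^6 = £56,749.7151…
After £27,500.00 payment: £56,749.7151… − £27,500.00 = £29,249.7151…
Balance at month 8: £29,249.7151… × (1 + 0.012)^2 = £29,955.9202…
Penalty: 8 × 1.25% × £52,830.00 = £5,283.00
Final settlement = outstanding balance + penalty = £29,955.9202… + £5,283.00 = £35,238.92

£35,238.92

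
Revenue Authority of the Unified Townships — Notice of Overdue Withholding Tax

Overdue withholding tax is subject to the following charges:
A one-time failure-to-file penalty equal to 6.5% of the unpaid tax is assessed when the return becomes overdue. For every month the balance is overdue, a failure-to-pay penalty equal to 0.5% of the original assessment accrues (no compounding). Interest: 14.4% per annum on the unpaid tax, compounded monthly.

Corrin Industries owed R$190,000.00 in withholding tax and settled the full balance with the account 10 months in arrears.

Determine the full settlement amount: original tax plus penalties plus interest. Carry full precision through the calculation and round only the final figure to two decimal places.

R$235,921.44

Failure-to-file penalty: 6.5% × R$190,000.00 = R$12,350.00
Failure-to-pay penalty: 10 × 0.5% × R$190,000.00 = R$9,500.00
Interest (14.4%/yr ÷ 12 = 1.2%/month): R$190,000.00 × ((1 + 0.012)^10 − 1) = R$24,071.4378…
Total = R$190,000.00 + R$21,850.0000 + R$24,071.4378… = R$235,921.44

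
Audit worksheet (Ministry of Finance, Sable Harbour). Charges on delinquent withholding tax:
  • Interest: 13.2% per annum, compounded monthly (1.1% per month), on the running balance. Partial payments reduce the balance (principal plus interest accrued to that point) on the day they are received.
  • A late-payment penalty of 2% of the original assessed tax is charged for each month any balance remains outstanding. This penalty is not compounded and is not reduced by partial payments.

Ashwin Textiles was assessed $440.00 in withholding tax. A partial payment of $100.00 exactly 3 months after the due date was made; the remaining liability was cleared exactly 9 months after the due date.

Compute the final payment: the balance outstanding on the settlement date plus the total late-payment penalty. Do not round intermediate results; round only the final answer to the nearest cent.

Balance at month 3: $440.0000 × (1 + 0.011)^3 = $454.6803…
After $100.00 payment: $454.6803… − $100.00 = $354.6803…
Balance at month 9: $354.6803… × (1 + 0.011)^6 = $378.7425…
Penalty: 9 × 2% × $440.00 = $79.20
Final settlement = outstanding balance + penalty = $378.7425… + $79.20 = $457.94

$457.94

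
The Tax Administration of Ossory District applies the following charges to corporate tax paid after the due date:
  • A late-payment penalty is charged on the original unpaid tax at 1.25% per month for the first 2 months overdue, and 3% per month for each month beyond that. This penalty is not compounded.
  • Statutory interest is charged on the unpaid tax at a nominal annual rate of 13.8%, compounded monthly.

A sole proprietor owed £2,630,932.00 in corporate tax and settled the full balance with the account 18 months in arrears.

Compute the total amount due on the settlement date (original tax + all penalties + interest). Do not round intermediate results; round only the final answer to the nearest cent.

£4,560,801.05

Penalty, months 1–2: 2 × 1.25% × £2,630,932.00 = £65,773.30
Penalty, months 3–18: 16 × 3% × £2,630,932.00 = £1,262,847.36
Interest (13.8%/yr ÷ 12 = 1.15%/month): £2,630,932.00 × ((1 + 0.0115)^18 − 1) = £601,248.3915…
Total = £2,630,932.00 + £1,328,620.6600 + £601,248.3915… = £4,560,801.05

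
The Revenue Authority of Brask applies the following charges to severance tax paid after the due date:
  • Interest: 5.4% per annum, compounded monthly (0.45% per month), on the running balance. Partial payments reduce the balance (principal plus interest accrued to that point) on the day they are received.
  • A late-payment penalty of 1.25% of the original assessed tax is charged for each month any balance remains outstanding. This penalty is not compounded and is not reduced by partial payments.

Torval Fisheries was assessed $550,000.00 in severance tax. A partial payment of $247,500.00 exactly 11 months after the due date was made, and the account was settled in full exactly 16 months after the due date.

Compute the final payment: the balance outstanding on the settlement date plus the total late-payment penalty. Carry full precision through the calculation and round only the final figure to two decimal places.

Balance at month 11: $550,000.0000 × (1 + 0.0045)^11 = $577,845.9070…
After $247,500.00 payment: $577,845.9070… − $247,500.00 = $330,345.9070…
Balance at month 16: $330,345.9070… × (1 + 0.0045)^5 = $337,845.8867…
Penalty: 16 × 1.25% × $550,000.00 = $110,000.00
Final settlement = outstanding balance + penalty = $337,845.8867… + $110,000.00 = $447,845.89

$447,845.89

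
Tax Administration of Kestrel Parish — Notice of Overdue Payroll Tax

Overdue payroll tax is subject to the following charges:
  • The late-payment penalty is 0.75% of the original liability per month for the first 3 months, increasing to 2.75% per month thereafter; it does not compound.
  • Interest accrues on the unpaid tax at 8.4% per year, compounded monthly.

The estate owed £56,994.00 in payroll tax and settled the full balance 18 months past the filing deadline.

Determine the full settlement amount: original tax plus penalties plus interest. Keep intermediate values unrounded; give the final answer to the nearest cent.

Penalty, months 1–3: 3 × 0.75% × £56,994.00 = £1,282.37…
Penalty, months 4–18: 15 × 2.75% × £56,994.00 = £23,510.03…
Interest (8.4%/yr ÷ 12 = 0.7%/month): £56,994.00 × ((1 + 0.007)^18 − 1) = £7,624.9070…
Total = £56,994.00 + £24,792.3900 + £7,624.9070… = £89,411.30

£89,411.30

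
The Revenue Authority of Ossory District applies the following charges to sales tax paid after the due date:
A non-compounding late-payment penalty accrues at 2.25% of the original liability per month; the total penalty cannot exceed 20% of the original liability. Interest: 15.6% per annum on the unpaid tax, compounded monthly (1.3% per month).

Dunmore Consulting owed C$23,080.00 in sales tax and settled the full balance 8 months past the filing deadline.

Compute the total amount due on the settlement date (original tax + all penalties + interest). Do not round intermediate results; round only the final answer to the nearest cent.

C$29,746.82

Penalty: 8 × 2.25% × C$23,080.00 = C$4,154.40 (below the 20% cap of C$4,616.00)
Interest: C$23,080.00 × ((1 + 0.013)^8 − 1) = C$23,080.00 × 0.1088571… = C$2,512.4208…
Total = C$23,080.00 + C$4,154.4000 + C$2,512.4208… = C$29,746.82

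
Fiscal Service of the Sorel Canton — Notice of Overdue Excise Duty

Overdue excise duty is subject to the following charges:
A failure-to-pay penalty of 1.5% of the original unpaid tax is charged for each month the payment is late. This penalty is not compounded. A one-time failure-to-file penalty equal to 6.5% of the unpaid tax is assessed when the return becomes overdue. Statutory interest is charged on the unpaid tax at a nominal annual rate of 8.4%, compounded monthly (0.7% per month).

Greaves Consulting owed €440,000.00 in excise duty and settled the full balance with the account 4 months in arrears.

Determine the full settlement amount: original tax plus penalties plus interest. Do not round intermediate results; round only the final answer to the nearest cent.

€507,449.96

Failure-to-file penalty: 6.5% × €440,000.00 = €28,600.00
Failure-to-pay penalty: 4 × 1.5% × €440,000.00 = €26,400.00
Interest: €440,000.00 × ((1 + 0.007)^4 − 1) = €440,000.00 × 0.0282954… = €12,449.9647…
Total = €440,000.00 + €55,000.0000 + €12,449.9647… = €507,449.96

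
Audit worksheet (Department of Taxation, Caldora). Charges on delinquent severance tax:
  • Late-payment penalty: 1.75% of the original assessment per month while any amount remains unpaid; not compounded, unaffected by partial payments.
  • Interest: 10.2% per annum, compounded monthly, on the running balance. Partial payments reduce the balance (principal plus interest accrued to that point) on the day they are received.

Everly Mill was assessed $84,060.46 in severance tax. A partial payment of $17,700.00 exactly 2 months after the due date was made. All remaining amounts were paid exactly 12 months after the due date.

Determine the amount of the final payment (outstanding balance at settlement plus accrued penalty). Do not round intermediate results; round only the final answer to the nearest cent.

$91,436.37

Monthly rate = 10.2% ÷ 12 = 0.85%
Balance at month 2: $84,060.4600 × (1 + 0.0085)^2 = $85,495.5612…
After $17,700.00 payment: $85,495.5612… − $17,700.00 = $67,795.5612…
Balance at month 12: $67,795.5612… × (1 + 0.0085)^10 = $73,783.6755…
Penalty: 12 × 1.75% × $84,060.46 = $17,652.70…
Final settlement = outstanding balance + penalty = $73,783.6755… + $17,652.70… = $91,436.37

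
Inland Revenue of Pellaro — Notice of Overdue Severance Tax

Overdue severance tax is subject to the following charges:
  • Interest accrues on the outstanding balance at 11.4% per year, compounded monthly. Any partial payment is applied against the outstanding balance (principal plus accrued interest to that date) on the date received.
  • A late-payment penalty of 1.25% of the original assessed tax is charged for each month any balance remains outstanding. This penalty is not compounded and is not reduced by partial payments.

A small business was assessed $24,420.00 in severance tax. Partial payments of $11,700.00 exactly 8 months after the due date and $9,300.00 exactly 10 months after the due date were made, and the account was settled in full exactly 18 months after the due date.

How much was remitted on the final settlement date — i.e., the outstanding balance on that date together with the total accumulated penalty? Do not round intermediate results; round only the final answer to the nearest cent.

Monthly rate = 11.4% ÷ 12 = 0.95%
Balance at month 8: $24,420.0000 × (1 + 0.0095)^8 = $26,338.8158…
After $11,700.00 payment: $26,338.8158… − $11,700.00 = $14,638.8158…
Balance at month 10: $14,638.8158… × (1 + 0.0095)^2 = $14,918.2745…
After $9,300.00 payment: $14,918.2745… − $9,300.00 = $5,618.2745…
Balance at month 18: $5,618.2745… × (1 + 0.0095)^8 = $6,059.7337…
Penalty: 18 × 1.25% × $24,420.00 = $5,494.50
Final settlement = outstanding balance + penalty = $6,059.7337… + $5,494.50 = $11,554.23

$11,554.23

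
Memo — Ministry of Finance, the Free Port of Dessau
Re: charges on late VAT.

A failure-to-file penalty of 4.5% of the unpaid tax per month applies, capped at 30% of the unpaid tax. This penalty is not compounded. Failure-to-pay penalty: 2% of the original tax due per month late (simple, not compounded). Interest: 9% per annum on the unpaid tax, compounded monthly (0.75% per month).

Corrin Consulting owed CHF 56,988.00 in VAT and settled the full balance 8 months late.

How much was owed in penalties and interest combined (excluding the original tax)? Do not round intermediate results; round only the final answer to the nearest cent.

CHF 29,724.88

Failure-to-file: 8 × 4.5% × CHF 56,988.00 = CHF 20,515.68, capped at 30% × CHF 56,988.00 = CHF 17,096.40
Failure-to-pay penalty: 8 × 2% × CHF 56,988.00 = CHF 9,118.08
Interest: CHF 56,988.00 × ((1 + 0.0075)^8 − 1) = CHF 56,988.00 × 0.0615988… = CHF 3,510.3951…
Penalties + interest = CHF 26,214.4800 + CHF 3,510.3951… = CHF 29,724.88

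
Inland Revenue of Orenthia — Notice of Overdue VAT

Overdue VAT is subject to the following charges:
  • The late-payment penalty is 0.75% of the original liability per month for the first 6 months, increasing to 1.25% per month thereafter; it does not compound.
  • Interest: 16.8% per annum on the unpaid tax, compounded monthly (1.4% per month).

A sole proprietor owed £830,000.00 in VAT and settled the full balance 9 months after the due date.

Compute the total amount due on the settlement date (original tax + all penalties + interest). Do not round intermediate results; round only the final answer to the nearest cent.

£1,009,106.87

Penalty, months 1–6: 6 × 0.75% × £830,000.00 = £37,350.00
Penalty, months 7–9: 3 × 1.25% × £830,000.00 = £31,125.00
Interest: £830,000.00 × ((1 + 0.014)^9 − 1) = £830,000.00 × 0.1332914… = £110,631.8660…
Total = £830,000.00 + £68,475.0000 + £110,631.8660… = £1,009,106.87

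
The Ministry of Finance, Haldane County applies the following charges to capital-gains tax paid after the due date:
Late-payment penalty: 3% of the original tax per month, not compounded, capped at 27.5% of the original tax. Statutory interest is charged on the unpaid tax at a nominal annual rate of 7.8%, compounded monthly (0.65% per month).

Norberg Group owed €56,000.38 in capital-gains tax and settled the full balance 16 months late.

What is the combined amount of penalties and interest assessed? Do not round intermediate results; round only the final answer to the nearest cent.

€21,516.86

Penalty (uncapped): 16 × 3% × €56,000.38 = €26,880.18…; cap = 27.5% × €56,000.38 = €15,400.10… → penalty = €15,400.10…
Interest: €56,000.38 × ((1 + 0.0065)^16 − 1) = €56,000.38 × 0.1092271… = €6,116.7586…
Penalties + interest = €15,400.1045 + €6,116.7586… = €21,516.86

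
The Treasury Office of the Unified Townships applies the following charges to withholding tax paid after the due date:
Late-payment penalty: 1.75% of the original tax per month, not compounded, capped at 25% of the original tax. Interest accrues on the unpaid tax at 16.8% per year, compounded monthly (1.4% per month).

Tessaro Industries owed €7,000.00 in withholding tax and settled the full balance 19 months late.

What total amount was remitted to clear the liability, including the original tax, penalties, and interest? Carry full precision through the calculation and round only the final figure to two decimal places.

€10,866.31

Penalty (uncapped): 19 × 1.75% × €7,000.00 = €2,327.50; cap = 25% × €7,000.00 = €1,750.00 → penalty = €1,750.00
Interest: €7,000.00 × ((1 + 0.014)^19 − 1) = €7,000.00 × 0.3023303… = €2,116.3121…
Total = €7,000.00 + €1,750.0000 + €2,116.3121… = €10,866.31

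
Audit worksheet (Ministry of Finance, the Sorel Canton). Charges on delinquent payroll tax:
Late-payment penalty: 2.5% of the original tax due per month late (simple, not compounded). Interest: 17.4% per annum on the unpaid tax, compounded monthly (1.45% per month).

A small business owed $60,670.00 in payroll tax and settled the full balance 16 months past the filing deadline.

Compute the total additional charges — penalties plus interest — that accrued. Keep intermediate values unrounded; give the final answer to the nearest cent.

Late-payment penalty: 16 × 2.5% × $60,670.00 = $24,268.00
Interest: $60,670.00 × ((1 + 0.0145)^16 − 1) = $60,670.00 × 0.2590206… = $15,714.7773…
Penalties + interest = $24,268.0000 + $15,714.7773… = $39,982.78

$39,982.78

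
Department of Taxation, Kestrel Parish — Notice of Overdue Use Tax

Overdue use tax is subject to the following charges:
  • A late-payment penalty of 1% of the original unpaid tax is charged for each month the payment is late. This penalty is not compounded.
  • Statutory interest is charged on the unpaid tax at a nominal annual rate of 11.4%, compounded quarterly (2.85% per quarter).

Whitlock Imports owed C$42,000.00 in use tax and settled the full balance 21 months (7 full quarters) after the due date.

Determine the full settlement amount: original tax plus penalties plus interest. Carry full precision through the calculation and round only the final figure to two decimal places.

C$59,950.42

Late-payment penalty: 21 × 1% × C$42,000.00 = C$8,820.00
Interest: C$42,000.00 × ((1 + 0.0285)^7 − 1) = C$42,000.00 × 0.2173910… = C$9,130.4203…
Total = C$42,000.00 + C$8,820.0000 + C$9,130.4203… = C$59,950.42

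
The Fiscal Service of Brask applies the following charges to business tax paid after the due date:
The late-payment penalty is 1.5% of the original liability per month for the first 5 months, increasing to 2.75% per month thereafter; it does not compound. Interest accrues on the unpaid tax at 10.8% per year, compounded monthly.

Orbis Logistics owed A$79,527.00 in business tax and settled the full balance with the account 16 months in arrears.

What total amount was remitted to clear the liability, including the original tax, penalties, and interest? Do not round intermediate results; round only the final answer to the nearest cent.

Penalty, months 1–5: 5 × 1.5% × A$79,527.00 = A$5,964.53…
Penalty, months 6–16: 11 × 2.75% × A$79,527.00 = A$24,056.92…
Interest (10.8%/yr ÷ 12 = 0.9%/month): A$79,527.00 × ((1 + 0.009)^16 − 1) = A$12,258.3270…
Total = A$79,527.00 + A$30,021.4425 + A$12,258.3270… = A$121,806.77

A$121,806.77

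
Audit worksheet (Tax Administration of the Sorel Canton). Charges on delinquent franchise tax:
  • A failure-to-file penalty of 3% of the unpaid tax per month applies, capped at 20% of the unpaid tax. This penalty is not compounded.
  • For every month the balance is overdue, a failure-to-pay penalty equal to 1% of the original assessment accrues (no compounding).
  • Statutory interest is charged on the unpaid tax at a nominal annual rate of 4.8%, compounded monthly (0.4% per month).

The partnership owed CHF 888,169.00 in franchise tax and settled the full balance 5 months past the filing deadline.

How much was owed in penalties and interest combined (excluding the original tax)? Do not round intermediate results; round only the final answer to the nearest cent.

CHF 195,539.86

Failure-to-file: 5 × 3% × CHF 888,169.00 = CHF 133,225.35 (under the 20% cap)
Failure-to-pay penalty: 5 × 1% × CHF 888,169.00 = CHF 44,408.45
Interest: CHF 888,169.00 × ((1 + 0.004)^5 − 1) = CHF 888,169.00 × 0.0201606… = CHF 17,906.0566…
Penalties + interest = CHF 177,633.8000 + CHF 17,906.0566… = CHF 195,539.86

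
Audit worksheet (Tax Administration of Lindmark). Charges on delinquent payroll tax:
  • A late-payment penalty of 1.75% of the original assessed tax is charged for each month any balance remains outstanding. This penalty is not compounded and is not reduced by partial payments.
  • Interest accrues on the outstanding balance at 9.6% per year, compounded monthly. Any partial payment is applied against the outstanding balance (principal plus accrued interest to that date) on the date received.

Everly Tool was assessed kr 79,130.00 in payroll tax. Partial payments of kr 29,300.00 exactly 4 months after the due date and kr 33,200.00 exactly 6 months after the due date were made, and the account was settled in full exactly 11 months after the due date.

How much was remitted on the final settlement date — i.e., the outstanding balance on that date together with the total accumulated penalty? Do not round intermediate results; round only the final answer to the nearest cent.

kr 36,081.17

Monthly rate = 9.6% ÷ 12 = 0.8%
Balance at month 4: kr 79,130.0000 × (1 + 0.008)^4 = kr 81,692.7083…
After kr 29,300.00 payment: kr 81,692.7083… − kr 29,300.00 = kr 52,392.7083…
Balance at month 6: kr 52,392.7083… × (1 + 0.008)^2 = kr 53,234.3448…
After kr 33,200.00 payment: kr 53,234.3448… − kr 33,200.00 = kr 20,034.3448…
Balance at month 11: kr 20,034.3448… × (1 + 0.008)^5 = kr 20,848.6435…
Penalty: 11 × 1.75% × kr 79,130.00 = kr 15,232.53…
Final settlement = outstanding balance + penalty = kr 20,848.6435… + kr 15,232.53… = kr 36,081.17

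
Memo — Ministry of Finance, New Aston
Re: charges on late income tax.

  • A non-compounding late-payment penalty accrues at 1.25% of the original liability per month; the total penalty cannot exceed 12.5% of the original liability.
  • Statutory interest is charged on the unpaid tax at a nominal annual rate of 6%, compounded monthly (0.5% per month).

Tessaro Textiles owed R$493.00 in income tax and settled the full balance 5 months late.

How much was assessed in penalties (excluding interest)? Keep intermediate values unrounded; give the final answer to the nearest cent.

R$30.81

Penalty: 5 × 1.25% × R$493.00 = R$30.81… (below the 12.5% cap of R$61.63…)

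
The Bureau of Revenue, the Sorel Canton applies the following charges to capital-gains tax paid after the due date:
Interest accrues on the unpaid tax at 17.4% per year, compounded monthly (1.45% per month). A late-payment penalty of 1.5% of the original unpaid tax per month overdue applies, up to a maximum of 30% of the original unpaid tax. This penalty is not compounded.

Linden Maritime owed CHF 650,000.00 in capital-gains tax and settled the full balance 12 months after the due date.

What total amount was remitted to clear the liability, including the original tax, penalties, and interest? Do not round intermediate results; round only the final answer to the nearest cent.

Penalty: 12 × 1.5% × CHF 650,000.00 = CHF 117,000.00 (below the 30% cap of CHF 195,000.00)
Interest: CHF 650,000.00 × ((1 + 0.0145)^12 − 1) = CHF 650,000.00 × 0.1885696… = CHF 122,570.2370…
Total = CHF 650,000.00 + CHF 117,000.0000 + CHF 122,570.2370… = CHF 889,570.24

CHF 889,570.24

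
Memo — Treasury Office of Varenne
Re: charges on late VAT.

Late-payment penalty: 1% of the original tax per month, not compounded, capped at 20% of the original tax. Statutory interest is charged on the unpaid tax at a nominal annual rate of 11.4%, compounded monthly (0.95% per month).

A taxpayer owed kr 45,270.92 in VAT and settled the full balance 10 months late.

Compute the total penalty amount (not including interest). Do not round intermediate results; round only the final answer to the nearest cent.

Penalty: 10 × 1% × kr 45,270.92 = kr 4,527.09… (below the 20% cap of kr 9,054.18…)

kr 4,527.09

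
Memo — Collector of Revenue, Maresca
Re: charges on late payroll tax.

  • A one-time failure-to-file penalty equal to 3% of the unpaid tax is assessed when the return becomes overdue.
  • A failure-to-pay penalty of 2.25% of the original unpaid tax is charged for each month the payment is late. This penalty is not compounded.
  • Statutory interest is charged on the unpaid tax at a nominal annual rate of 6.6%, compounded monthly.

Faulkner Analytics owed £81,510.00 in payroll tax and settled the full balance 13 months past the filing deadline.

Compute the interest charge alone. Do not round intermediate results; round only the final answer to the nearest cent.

Interest (6.6%/yr ÷ 12 = 0.55%/month): £81,510.00 × ((1 + 0.0055)^13 − 1) = £6,024.2202…

£6,024.22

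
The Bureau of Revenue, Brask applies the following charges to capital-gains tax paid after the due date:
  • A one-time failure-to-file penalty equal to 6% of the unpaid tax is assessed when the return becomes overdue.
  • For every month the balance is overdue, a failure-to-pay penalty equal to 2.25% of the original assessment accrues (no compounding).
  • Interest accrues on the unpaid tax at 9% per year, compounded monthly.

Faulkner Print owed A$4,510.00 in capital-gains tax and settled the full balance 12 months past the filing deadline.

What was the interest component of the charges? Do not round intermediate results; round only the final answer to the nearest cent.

Interest (9%/yr ÷ 12 = 0.75%/month): A$4,510.00 × ((1 + 0.0075)^12 − 1) = A$423.0691…

A$423.07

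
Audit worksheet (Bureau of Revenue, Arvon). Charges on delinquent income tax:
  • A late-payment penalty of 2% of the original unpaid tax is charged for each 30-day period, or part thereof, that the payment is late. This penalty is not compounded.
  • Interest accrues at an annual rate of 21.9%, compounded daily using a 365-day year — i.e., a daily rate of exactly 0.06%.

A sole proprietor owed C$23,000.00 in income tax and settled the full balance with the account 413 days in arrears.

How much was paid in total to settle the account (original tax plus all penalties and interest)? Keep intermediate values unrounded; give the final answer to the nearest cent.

Penalty periods: ⌈413/30⌉ = 14; penalty = 14 × 2% × C$23,000.00 = C$6,440.00
Interest: C$23,000.00 × ((1 + 0.0006)^413 − 1) = C$23,000.00 × 0.28110846… = C$6,465.4946…
Total = C$23,000.00 + C$6,440.0000 + C$6,465.4946… = C$35,905.49

C$35,905.49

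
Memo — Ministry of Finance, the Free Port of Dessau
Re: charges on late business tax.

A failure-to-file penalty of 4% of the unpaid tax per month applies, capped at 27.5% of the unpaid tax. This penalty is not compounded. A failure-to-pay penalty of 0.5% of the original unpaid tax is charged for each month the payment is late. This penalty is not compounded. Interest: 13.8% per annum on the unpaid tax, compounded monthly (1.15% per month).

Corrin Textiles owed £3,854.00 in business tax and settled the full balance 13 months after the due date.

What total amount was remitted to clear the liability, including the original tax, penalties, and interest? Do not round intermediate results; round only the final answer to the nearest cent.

Failure-to-file: 13 × 4% × £3,854.00 = £2,004.08, capped at 27.5% × £3,854.00 = £1,059.85
Failure-to-pay penalty: 13 × 0.5% × £3,854.00 = £250.51
Interest: £3,854.00 × ((1 + 0.0115)^13 − 1) = £3,854.00 × 0.1602632… = £617.6545…
Total = £3,854.00 + £1,310.3600 + £617.6545… = £5,782.01

£5,782.01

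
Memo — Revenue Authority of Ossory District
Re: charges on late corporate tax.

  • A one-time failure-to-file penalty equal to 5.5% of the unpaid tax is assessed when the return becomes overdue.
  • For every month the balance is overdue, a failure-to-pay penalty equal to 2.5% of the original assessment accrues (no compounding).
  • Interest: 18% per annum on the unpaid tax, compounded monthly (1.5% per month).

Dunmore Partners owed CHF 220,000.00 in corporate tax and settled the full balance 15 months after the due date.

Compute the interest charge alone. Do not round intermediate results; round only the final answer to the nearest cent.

Interest: CHF 220,000.00 × ((1 + 0.015)^15 − 1) = CHF 220,000.00 × 0.2502321… = CHF 55,051.0547…

CHF 55,051.05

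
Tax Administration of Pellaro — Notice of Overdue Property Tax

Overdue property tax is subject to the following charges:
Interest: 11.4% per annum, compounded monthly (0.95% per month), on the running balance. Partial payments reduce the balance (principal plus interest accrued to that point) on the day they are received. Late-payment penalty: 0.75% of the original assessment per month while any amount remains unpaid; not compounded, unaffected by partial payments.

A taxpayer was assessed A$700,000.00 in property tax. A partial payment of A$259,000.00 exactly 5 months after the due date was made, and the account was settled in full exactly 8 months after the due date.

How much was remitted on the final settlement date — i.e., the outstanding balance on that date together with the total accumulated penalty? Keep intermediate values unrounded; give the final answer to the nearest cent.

Balance at month 5: A$700,000.0000 × (1 + 0.0095)^5 = A$733,887.7802…
After A$259,000.00 payment: A$733,887.7802… − A$259,000.00 = A$474,887.7802…
Balance at month 8: A$474,887.7802… × (1 + 0.0095)^3 = A$488,551.0649…
Penalty: 8 × 0.75% × A$700,000.00 = A$42,000.00
Final settlement = outstanding balance + penalty = A$488,551.0649… + A$42,000.00 = A$530,551.06

A$530,551.06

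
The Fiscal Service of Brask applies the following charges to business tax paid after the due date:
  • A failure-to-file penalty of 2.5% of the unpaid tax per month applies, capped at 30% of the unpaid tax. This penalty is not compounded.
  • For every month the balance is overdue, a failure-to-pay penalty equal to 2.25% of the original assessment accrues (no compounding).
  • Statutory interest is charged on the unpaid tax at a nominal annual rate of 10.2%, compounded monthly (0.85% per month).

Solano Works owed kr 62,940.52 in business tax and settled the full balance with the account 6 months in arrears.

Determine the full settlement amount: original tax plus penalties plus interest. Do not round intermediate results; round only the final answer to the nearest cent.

kr 84,157.52

Failure-to-file: 6 × 2.5% × kr 62,940.52 = kr 9,441.08… (under the 30% cap)
Failure-to-pay penalty = 2.25% × kr 62,940.52 × 6 mo = kr 8,496.97…
Interest: kr 62,940.52 × ((1 + 0.0085)^6 − 1) = kr 62,940.52 × 0.0520961… = kr 3,278.9563…
Total = kr 62,940.52 + kr 17,938.0482 + kr 3,278.9563… = kr 84,157.52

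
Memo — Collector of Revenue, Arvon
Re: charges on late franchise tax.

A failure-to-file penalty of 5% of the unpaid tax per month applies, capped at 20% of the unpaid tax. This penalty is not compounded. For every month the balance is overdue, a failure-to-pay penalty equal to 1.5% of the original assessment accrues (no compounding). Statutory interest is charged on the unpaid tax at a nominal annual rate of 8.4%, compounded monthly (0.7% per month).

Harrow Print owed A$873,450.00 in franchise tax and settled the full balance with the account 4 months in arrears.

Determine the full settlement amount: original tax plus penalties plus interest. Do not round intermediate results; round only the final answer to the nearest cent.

Failure-to-file: 4 × 5% × A$873,450.00 = A$174,690.00, capped at 20% × A$873,450.00 = A$174,690.00
Failure-to-pay penalty: 4 × 1.5% × A$873,450.00 = A$52,407.00
Interest: A$873,450.00 × ((1 + 0.007)^4 − 1) = A$873,450.00 × 0.0282954… = A$24,714.5948…
Total = A$873,450.00 + A$227,097.0000 + A$24,714.5948… = A$1,125,261.59

A$1,125,261.59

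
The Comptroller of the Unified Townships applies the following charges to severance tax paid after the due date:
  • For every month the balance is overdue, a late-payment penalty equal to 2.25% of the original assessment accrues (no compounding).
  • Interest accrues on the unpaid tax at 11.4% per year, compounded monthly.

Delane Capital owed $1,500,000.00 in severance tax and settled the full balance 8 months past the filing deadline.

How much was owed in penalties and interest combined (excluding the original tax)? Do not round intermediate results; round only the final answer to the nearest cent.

Late-payment penalty: 8 × 2.25% × $1,500,000.00 = $270,000.00
Interest (11.4%/yr ÷ 12 = 0.95%/month): $1,500,000.00 × ((1 + 0.0095)^8 − 1) = $117,863.3813…
Penalties + interest = $270,000.0000 + $117,863.3813… = $387,863.38

$387,863.38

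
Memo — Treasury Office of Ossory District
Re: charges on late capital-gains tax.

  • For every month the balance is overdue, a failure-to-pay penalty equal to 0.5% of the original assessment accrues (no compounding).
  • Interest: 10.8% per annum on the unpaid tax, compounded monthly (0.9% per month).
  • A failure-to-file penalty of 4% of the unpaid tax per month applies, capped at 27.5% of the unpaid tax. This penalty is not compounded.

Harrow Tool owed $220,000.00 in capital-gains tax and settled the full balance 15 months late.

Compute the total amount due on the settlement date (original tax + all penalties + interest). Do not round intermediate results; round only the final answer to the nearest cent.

$328,646.08

Failure-to-file: 15 × 4% × $220,000.00 = $132,000.00, capped at 27.5% × $220,000.00 = $60,500.00
Failure-to-pay penalty = 0.5% × $220,000.00 × 15 mo = $16,500.00
Interest: $220,000.00 × ((1 + 0.009)^15 − 1) = $220,000.00 × 0.1438458… = $31,646.0828…
Total = $220,000.00 + $77,000.0000 + $31,646.0828… = $328,646.08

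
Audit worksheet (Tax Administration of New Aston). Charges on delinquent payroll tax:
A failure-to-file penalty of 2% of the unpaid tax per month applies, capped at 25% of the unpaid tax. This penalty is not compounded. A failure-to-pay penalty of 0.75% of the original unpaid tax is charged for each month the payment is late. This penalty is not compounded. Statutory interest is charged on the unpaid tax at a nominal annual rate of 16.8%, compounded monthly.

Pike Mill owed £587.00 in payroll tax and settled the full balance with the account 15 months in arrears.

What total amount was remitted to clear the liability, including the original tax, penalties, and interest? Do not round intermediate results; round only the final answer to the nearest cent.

£935.90

Failure-to-file: 15 × 2% × £587.00 = £176.10, capped at 25% × £587.00 = £146.75
Failure-to-pay penalty: 15 × 0.75% × £587.00 = £66.04…
Interest (16.8%/yr ÷ 12 = 1.4%/month): £587.00 × ((1 + 0.014)^15 − 1) = £136.1151…
Total = £587.00 + £212.7875 + £136.1151… = £935.90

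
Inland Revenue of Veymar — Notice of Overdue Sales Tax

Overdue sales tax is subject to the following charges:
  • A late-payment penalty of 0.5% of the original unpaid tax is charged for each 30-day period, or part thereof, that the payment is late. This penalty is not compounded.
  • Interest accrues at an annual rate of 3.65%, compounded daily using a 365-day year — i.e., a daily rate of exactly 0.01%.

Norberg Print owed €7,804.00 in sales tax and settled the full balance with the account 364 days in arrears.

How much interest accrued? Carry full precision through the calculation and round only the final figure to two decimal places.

€289.28

Interest: €7,804.00 × ((1 + 0.0001)^364 − 1) = €7,804.00 × 0.03706870… = €289.2842…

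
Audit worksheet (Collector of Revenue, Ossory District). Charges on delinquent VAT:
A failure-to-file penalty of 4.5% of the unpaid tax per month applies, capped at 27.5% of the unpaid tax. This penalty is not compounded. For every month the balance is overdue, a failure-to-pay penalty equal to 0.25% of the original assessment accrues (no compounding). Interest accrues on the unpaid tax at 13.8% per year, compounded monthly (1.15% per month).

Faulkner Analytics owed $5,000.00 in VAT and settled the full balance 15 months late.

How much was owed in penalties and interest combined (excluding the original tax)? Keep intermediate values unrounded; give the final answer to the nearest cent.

Failure-to-file: 15 × 4.5% × $5,000.00 = $3,375.00, capped at 27.5% × $5,000.00 = $1,375.00
Failure-to-pay penalty = 0.25% × $5,000.00 × 15 mo = $187.50
Interest: $5,000.00 × ((1 + 0.0115)^15 − 1) = $5,000.00 × 0.1871027… = $935.5137…
Penalties + interest = $1,562.5000 + $935.5137… = $2,498.01

$2,498.01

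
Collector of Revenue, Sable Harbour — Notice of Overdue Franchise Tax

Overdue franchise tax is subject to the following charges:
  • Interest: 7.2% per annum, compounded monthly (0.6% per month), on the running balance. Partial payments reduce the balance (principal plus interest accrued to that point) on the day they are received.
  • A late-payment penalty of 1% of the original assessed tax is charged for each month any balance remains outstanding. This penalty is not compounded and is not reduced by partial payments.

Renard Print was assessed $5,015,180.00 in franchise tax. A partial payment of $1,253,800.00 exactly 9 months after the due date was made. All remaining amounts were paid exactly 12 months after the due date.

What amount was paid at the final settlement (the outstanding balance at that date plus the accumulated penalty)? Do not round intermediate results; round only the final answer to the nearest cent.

$4,713,748.12

Balance at month 9: $5,015,180.0000 × (1 + 0.006)^9 = $5,292,591.2126…
After $1,253,800.00 payment: $5,292,591.2126… − $1,253,800.00 = $4,038,791.2126…
Balance at month 12: $4,038,791.2126… × (1 + 0.006)^3 = $4,111,926.5163…
Penalty: 12 × 1% × $5,015,180.00 = $601,821.60
Final settlement = outstanding balance + penalty = $4,111,926.5163… + $601,821.60 = $4,713,748.12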